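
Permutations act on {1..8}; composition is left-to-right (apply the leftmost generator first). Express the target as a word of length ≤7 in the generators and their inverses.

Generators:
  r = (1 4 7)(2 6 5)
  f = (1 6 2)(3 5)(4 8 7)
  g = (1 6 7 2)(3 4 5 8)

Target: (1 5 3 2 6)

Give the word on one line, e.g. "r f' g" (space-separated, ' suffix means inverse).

f f g g r

  after f: (1 6 2)(3 5)(4 8 7)
  after f: (1 2 6)(4 7 8)
  after g: (2 7 3 4)(5 8)
  after g: (1 6 7 4)(3 5)
  after r: (1 5 3 2 6)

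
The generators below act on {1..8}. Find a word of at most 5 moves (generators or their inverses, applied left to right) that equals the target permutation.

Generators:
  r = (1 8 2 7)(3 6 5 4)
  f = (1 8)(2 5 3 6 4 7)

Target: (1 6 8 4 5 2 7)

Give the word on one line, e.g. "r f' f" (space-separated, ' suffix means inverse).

  after r: (1 8 2 7)(3 6 5 4)
  after f': (2 4 5 6)(7 8)
  after r': (1 7)(2 5 3 4 6 8)
  after f': (1 4 3 6)(7 8)
  after f': (1 6 8 4 5 2 7)

r f' r' f' f'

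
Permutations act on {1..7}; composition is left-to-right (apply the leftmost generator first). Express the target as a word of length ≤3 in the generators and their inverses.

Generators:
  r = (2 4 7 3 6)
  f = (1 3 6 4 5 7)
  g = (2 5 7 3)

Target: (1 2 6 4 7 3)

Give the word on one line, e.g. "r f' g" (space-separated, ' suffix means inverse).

  after g': (2 3 7 5)
  after f: (1 3)(2 6 4 5)
  after g: (1 2 6 4 7 3)

g' f g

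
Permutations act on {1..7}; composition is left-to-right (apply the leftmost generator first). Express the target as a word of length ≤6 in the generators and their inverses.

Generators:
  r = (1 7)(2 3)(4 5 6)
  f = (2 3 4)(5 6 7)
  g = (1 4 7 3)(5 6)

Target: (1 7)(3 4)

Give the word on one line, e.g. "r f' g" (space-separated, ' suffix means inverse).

  after g': (1 3 7 4)(5 6)
  after f': (1 2 4)(3 6 7)
  after f': (1 4)(2 3 5 7)
  after f': (1 3 7 4)(5 6)
  after g': (1 7)(3 4)

g' f' f' f' g'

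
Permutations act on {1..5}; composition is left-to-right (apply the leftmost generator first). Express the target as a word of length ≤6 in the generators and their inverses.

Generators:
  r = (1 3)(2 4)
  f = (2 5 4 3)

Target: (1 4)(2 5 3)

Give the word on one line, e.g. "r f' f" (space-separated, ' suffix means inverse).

  after f': (2 3 4 5)
  after f': (2 4)(3 5)
  after r': (1 3 5)
  after f: (1 2 5)(3 4)
  after r': (1 4)(2 5 3)

f' f' r' f r'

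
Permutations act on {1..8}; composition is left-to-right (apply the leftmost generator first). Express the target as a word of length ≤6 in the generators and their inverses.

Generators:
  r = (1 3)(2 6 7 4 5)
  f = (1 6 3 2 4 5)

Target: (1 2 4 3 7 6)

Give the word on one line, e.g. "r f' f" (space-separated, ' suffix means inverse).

  after f: (1 6 3 2 4 5)
  after r': (1 2 7 6)(3 5)
  after f: (1 4 5 2 7 3)
  after f: (1 5 4)(2 7)(3 6)
  after r: (1 2 4 3 7 6)

f r' f f r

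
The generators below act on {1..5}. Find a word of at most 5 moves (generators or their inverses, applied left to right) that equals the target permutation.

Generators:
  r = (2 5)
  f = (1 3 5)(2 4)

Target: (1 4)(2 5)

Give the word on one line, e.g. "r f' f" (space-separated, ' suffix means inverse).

f' r' f r

  after f': (1 5 3)(2 4)
  after r': (1 2 4 5 3)
  after f: (1 4)
  after r: (1 4)(2 5)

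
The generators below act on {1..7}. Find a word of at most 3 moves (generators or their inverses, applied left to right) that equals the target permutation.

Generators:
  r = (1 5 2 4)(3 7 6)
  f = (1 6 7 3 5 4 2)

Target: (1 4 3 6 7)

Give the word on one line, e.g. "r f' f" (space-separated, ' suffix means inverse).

  after r': (1 4 2 5)(3 6 7)
  after r': (1 2)(3 7 6)(4 5)
  after f': (1 4 3 6 7)

r' r' f'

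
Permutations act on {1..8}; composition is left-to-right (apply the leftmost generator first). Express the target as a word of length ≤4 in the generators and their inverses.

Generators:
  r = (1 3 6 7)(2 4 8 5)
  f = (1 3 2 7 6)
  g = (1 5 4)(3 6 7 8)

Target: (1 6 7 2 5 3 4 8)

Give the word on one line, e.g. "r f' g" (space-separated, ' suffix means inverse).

f r' f g

  after f: (1 3 2 7 6)
  after r': (2 6 7 3 5 8 4)
  after f: (1 3 5 8 4 7 2)
  after g: (1 6 7 2 5 3 4 8)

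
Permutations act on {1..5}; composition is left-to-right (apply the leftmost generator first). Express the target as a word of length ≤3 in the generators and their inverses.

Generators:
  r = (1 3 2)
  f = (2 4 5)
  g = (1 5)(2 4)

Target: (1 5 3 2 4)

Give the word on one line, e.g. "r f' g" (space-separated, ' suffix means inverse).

g r

  after g: (1 5)(2 4)
  after r: (1 5 3 2 4)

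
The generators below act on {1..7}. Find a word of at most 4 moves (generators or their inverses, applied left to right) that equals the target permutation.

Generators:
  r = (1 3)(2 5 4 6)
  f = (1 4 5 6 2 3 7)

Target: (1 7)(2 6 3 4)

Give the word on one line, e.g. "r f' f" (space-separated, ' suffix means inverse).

  after r: (1 3)(2 5 4 6)
  after f: (1 7)(2 6 3 4)

r f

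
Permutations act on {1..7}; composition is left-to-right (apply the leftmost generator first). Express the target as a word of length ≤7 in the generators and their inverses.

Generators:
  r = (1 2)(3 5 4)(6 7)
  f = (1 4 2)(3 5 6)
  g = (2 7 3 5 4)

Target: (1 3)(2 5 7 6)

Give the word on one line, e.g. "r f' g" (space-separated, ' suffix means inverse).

r' g r' f' r'

  after r': (1 2)(3 4 5)(6 7)
  after g: (1 7 6 3 2)
  after r': (1 6 4 5 3)
  after f': (1 5 6)(2 4 3)
  after r': (1 3)(2 5 7 6)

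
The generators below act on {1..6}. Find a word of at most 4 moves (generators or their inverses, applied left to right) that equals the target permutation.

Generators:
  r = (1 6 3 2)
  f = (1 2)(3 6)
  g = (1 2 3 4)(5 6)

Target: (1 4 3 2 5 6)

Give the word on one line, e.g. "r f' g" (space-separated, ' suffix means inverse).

r' f g'

  after r': (1 2 3 6)
  after f: (2 6)
  after g': (1 4 3 2 5 6)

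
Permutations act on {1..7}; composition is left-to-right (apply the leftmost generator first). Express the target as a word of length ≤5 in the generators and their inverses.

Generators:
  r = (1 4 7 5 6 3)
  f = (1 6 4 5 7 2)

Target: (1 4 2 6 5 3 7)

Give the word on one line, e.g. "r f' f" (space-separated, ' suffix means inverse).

  after r': (1 3 6 5 7 4)
  after f': (1 3)(2 7 6 4)
  after r: (2 5 6 7 3 4)
  after r: (1 4 2 6 5 3 7)

r' f' r r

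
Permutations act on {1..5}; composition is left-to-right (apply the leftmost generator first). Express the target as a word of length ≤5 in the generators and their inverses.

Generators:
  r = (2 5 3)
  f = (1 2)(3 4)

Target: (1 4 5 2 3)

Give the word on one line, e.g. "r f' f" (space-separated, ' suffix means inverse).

r' f' r' f'

  after r': (2 3 5)
  after f': (1 2 4 3 5)
  after r': (1 3 2 4 5)
  after f': (1 4 5 2 3)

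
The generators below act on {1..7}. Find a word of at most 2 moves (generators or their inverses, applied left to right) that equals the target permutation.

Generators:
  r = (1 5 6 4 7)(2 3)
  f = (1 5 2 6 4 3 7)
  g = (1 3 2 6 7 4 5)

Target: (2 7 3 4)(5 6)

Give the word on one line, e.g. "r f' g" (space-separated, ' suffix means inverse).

  after f: (1 5 2 6 4 3 7)
  after g: (2 7 3 4)(5 6)

f g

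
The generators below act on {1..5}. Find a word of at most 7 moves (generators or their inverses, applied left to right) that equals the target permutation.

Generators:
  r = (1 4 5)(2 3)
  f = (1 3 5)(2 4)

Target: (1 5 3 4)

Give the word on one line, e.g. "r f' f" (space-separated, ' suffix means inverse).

f' r' f' r' f

  after f': (1 5 3)(2 4)
  after r': (1 4 3 5 2)
  after f': (1 2 5 4)
  after r': (1 3 2 4 5)
  after f: (1 5 3 4)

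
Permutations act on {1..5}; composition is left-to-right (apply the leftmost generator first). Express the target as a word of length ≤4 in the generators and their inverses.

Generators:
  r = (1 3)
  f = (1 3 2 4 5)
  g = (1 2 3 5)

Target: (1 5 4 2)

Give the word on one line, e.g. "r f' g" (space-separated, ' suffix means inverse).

  after f': (1 5 4 2 3)
  after r': (1 5 4 2)

f' r'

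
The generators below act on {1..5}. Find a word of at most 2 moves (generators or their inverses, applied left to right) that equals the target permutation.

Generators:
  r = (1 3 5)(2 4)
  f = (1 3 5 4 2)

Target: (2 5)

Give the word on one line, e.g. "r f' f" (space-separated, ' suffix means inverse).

  after f: (1 3 5 4 2)
  after r': (2 5)

f r'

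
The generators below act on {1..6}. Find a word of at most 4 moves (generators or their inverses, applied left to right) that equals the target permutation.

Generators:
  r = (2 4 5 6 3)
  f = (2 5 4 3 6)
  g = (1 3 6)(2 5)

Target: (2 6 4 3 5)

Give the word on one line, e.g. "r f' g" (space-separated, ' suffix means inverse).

r' r'

  after r': (2 3 6 5 4)
  after r': (2 6 4 3 5)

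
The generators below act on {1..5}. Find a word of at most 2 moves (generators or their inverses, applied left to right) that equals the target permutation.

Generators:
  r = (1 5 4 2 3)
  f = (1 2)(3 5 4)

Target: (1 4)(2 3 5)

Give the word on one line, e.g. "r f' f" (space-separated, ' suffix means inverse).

  after f': (1 2)(3 4 5)
  after r': (1 4)(2 3 5)

f' r'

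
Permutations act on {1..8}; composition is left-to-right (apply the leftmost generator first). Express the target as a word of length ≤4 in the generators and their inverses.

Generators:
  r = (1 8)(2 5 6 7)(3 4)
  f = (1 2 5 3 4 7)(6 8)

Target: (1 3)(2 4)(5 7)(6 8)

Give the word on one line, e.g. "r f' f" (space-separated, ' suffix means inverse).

f' f' f'

  after f': (1 7 4 3 5 2)(6 8)
  after f': (1 4 5)(2 7 3)
  after f': (1 3)(2 4)(5 7)(6 8)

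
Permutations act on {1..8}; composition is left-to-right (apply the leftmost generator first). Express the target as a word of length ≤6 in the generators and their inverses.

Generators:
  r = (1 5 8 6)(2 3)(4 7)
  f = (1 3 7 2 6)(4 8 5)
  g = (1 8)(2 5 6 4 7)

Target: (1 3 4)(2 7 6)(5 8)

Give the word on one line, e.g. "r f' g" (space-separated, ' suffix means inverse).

  after g: (1 8)(2 5 6 4 7)
  after r: (1 6 7 3 2 8 5)
  after f': (1 2 4 5 6 3 7)
  after r': (1 3 4)(2 7 6)(5 8)

g r f' r'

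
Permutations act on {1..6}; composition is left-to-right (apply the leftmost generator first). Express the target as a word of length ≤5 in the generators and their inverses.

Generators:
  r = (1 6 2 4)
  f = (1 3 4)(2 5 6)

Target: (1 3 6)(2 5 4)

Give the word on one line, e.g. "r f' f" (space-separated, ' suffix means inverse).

  after r': (1 4 2 6)
  after f: (3 4 5 6)
  after r': (1 4 5)(2 6 3)
  after f': (1 3 6)(2 5 4)

r' f r' f'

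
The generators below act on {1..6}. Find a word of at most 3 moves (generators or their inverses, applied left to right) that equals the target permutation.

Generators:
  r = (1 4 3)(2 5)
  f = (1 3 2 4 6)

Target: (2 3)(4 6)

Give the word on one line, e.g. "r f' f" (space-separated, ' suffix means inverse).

  after f: (1 3 2 4 6)
  after r': (1 4 6 3 5 2)
  after r': (2 3)(4 6)

f r' r'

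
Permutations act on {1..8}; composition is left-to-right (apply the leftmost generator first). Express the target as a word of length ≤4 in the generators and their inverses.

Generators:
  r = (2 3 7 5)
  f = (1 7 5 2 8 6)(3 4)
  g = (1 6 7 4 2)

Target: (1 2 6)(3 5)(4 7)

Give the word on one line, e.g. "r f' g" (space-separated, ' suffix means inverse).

  after r': (2 5 7 3)
  after r': (2 7)(3 5)
  after g': (1 2 6)(3 5)(4 7)

r' r' g'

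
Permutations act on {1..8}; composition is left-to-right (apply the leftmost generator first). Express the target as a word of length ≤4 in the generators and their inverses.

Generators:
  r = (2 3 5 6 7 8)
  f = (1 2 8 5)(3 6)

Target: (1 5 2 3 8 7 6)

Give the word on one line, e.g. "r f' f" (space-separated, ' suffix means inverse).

f' r f r

  after f': (1 5 8 2)(3 6)
  after r: (1 6 5 2)(3 7 8)
  after f: (1 3 7 5 8 6)
  after r: (1 5 2 3 8 7 6)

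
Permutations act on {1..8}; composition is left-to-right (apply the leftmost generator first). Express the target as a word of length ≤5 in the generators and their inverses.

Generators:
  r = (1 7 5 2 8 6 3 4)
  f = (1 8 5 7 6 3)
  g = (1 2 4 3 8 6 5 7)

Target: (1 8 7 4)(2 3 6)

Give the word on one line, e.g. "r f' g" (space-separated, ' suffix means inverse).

  after f: (1 8 5 7 6 3)
  after g': (1 3 7 8 6 4 2)
  after r': (1 6 3)(2 4 5 7)
  after f: (1 3 8 5 6)(2 4 7)
  after g: (1 8 7 4)(2 3 6)

f g' r' f g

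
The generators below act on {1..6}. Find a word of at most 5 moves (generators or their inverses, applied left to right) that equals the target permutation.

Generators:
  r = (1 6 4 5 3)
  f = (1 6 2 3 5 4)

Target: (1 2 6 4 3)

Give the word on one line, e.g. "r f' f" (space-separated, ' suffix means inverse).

  after f: (1 6 2 3 5 4)
  after f: (1 2 5)(3 4 6)
  after r': (1 2 4)(3 6 5)
  after r': (1 2 6 4 3)

f f r' r'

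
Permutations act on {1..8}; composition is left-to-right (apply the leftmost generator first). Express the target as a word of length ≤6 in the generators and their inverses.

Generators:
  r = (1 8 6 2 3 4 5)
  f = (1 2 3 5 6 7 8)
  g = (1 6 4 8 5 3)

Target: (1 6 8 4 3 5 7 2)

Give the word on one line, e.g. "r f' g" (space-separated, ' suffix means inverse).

  after r': (1 5 4 3 2 6 8)
  after f': (1 3)(2 5 4)(6 7)
  after g': (1 5 6 7)(2 8 4)
  after f: (1 6 8 4 3 5 7 2)

r' f' g' f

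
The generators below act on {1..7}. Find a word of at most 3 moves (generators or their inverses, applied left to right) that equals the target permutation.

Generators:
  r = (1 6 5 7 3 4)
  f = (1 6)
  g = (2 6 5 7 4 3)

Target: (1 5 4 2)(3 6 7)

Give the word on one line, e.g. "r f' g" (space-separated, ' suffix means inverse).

  after g: (2 6 5 7 4 3)
  after f': (1 6 5 7 4 3 2)
  after g: (1 5 4 2)(3 6 7)

g f' g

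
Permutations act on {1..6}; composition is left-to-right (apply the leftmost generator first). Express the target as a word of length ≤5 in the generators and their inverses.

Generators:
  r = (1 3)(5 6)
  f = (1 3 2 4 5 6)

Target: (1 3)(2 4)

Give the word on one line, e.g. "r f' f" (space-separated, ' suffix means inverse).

  after f': (1 6 5 4 2 3)
  after f': (1 5 2)(3 6 4)
  after r': (1 6 4)(2 3 5)
  after f: (3 6 5 4)
  after f: (1 3)(2 4)

f' f' r' f f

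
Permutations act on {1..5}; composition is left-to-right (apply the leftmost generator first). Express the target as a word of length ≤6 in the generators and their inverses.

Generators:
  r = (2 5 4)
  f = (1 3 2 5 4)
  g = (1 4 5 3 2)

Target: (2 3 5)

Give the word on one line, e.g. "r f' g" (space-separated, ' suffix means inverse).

  after r': (2 4 5)
  after g': (1 2)(3 5)
  after r': (1 4 5 3 2)
  after f: (2 3 5)

r' g' r' f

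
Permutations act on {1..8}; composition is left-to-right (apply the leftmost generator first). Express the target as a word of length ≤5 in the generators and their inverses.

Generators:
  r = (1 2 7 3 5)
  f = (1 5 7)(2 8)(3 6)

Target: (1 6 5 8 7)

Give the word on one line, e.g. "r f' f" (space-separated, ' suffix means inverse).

  after f: (1 5 7)(2 8)(3 6)
  after r': (1 3 6 7 5 2 8)
  after f': (1 6 5 8 7)

f r' f'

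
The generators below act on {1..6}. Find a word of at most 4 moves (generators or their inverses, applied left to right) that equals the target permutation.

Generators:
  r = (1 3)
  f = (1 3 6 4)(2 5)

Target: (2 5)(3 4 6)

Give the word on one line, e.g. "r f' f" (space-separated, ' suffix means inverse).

r' f f f

  after r': (1 3)
  after f: (1 6 4)(2 5)
  after f: (1 4 3 6)
  after f: (2 5)(3 4 6)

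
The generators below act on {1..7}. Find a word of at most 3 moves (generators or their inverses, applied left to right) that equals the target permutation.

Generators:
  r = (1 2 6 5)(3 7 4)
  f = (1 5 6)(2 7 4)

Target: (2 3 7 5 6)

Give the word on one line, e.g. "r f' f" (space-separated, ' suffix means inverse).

f' r' r'

  after f': (1 6 5)(2 4 7)
  after r': (1 2 7)(3 4)
  after r': (2 3 7 5 6)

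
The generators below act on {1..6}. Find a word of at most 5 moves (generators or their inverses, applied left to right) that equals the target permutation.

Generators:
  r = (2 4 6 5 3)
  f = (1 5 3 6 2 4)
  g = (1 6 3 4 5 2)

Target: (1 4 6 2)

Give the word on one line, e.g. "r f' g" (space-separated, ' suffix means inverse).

  after r': (2 3 5 6 4)
  after f: (1 5 2 6)
  after f: (1 3 6 5 4)
  after g: (1 4 6 2)

r' f f g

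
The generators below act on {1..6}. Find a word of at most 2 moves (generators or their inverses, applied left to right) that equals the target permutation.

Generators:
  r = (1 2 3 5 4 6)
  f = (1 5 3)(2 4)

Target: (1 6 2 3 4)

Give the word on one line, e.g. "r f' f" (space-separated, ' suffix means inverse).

r' f'

  after r': (1 6 4 5 3 2)
  after f': (1 6 2 3 4)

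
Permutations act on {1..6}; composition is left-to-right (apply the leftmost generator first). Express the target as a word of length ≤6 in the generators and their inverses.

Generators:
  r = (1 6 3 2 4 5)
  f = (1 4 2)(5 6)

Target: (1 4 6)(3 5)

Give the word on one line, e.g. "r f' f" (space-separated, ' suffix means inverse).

r r r f f

  after r: (1 6 3 2 4 5)
  after r: (1 3 4)(2 5 6)
  after r: (1 2)(3 5)(4 6)
  after f: (2 4 5 3 6)
  after f: (1 4 6)(3 5)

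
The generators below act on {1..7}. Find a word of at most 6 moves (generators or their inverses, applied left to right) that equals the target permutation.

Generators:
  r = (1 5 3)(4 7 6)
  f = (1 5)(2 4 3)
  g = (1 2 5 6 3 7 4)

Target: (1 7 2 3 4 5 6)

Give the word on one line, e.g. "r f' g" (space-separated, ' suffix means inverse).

  after r: (1 5 3)(4 7 6)
  after f': (2 3 5 4 7 6)
  after g': (1 4 3 2 6)(5 7)
  after r: (1 7 3 2 4)(5 6)
  after f: (1 7 2 3 4 5 6)

r f' g' r f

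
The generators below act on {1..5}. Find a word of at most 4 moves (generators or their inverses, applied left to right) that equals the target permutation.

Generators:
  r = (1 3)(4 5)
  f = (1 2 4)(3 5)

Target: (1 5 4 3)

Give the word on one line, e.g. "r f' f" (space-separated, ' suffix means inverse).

  after r: (1 3)(4 5)
  after f': (1 5 2)(3 4)
  after f': (1 3 2 4 5)
  after f': (1 5 4 3)

r f' f' f'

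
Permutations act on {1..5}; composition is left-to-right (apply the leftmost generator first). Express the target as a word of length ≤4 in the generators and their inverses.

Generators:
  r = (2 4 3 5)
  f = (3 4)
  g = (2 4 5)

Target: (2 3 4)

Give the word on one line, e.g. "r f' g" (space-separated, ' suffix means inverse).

r f' g g

  after r: (2 4 3 5)
  after f': (2 3 5)
  after g: (2 3)(4 5)
  after g: (2 3 4)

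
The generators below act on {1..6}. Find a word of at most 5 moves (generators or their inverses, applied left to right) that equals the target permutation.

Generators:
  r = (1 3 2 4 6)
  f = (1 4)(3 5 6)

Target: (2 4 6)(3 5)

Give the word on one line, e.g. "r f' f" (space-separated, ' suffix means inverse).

  after r': (1 6 4 2 3)
  after r': (1 4 3 6 2)
  after f': (2 4 6)(3 5)

r' r' f'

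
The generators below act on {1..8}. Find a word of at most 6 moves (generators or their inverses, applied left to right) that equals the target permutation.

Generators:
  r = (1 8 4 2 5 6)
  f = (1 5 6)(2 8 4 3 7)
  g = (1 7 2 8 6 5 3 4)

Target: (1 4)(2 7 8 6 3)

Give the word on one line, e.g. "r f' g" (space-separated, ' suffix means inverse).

f g' g' r

  after f: (1 5 6)(2 8 4 3 7)
  after g': (1 6 4 5 8 3)
  after g': (1 8 5 2 7)(3 4 6)
  after r: (1 4)(2 7 8 6 3)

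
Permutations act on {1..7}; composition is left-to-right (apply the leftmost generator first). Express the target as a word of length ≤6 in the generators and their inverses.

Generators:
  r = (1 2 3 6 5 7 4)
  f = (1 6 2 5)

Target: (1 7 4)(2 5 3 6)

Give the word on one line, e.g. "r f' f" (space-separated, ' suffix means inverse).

  after f: (1 6 2 5)
  after f: (1 2)(5 6)
  after f: (1 5 2 6)
  after r: (1 7 4)(2 5 3 6)

f f f r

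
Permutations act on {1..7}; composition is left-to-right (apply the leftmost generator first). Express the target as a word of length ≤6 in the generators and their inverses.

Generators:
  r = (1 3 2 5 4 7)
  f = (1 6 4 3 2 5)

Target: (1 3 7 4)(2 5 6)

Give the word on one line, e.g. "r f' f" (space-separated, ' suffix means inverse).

  after r: (1 3 2 5 4 7)
  after r: (1 2 4)(3 5 7)
  after f: (1 5 7 2 3)(4 6)
  after r': (1 2)(3 7)(4 6 5)
  after f': (1 3 7 4)(2 5 6)

r r f r' f'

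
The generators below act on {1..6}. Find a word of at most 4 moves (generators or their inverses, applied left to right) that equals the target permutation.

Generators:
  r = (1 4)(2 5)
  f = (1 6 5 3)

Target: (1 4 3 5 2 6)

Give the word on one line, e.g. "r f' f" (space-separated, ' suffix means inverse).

r f'

  after r: (1 4)(2 5)
  after f': (1 4 3 5 2 6)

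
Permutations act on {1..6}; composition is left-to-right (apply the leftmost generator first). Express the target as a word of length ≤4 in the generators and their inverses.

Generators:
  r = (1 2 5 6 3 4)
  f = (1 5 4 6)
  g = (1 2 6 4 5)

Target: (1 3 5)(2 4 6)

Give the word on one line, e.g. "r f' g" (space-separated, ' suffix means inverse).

r' r'

  after r': (1 4 3 6 5 2)
  after r': (1 3 5)(2 4 6)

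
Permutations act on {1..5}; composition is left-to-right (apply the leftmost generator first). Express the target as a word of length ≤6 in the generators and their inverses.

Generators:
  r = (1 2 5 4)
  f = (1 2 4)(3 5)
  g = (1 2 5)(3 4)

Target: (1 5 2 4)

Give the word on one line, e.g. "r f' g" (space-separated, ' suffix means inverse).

  after f: (1 2 4)(3 5)
  after r': (2 5 3)
  after r': (1 4 5 3)
  after g': (1 3 5 4 2)
  after f': (1 5 2 4)

f r' r' g' f'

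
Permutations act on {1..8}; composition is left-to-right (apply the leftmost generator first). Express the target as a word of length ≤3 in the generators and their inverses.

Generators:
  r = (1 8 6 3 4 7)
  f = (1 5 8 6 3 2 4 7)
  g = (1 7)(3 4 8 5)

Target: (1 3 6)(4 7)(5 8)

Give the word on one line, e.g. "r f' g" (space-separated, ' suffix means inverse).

  after g: (1 7)(3 4 8 5)
  after r': (1 4)(5 6 8)
  after r': (1 3 6)(4 7)(5 8)

g r' r'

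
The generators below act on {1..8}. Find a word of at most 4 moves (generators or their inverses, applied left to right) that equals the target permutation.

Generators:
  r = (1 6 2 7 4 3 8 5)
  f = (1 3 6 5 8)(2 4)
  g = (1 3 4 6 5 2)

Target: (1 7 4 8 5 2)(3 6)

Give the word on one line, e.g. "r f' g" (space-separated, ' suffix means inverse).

g' r

  after g': (1 2 5 6 4 3)
  after r: (1 7 4 8 5 2)(3 6)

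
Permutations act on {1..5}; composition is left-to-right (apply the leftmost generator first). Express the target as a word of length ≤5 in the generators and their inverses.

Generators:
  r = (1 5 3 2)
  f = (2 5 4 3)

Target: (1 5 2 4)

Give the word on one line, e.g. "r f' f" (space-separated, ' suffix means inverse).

  after f': (2 3 4 5)
  after r: (1 5)(3 4)
  after f': (1 2 3 5)
  after f': (1 3 2 4 5)
  after r': (1 5 2 4)

f' r f' f' r'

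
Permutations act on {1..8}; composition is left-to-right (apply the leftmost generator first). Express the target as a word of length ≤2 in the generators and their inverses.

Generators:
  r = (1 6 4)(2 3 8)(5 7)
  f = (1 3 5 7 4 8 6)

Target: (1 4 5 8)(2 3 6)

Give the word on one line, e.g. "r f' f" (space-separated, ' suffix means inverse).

f' r

  after f': (1 6 8 4 7 5 3)
  after r: (1 4 5 8)(2 3 6)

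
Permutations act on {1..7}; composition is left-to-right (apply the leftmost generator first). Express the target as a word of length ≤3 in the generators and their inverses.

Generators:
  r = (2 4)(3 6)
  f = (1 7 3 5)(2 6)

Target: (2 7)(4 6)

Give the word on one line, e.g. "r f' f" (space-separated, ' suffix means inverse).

  after f: (1 7 3 5)(2 6)
  after r: (1 7 6 4 2 3 5)
  after f': (2 7)(4 6)

f r f'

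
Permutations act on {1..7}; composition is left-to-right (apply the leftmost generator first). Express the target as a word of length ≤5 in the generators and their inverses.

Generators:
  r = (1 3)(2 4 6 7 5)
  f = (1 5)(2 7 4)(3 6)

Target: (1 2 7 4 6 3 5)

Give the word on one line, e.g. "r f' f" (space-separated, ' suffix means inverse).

f r r f' f'

  after f: (1 5)(2 7 4)(3 6)
  after r: (1 2 5 3 7 6)
  after r: (1 4 6 3 5)
  after f': (1 7 2 4 3)
  after f': (1 2 7 4 6 3 5)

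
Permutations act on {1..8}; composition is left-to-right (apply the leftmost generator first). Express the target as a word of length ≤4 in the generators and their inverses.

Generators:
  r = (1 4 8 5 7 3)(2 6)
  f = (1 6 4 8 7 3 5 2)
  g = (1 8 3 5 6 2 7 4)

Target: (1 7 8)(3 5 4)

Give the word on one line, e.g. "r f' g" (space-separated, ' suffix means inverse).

  after r': (1 3 7 5 8 4)(2 6)
  after r': (1 7 8)(3 5 4)

r' r'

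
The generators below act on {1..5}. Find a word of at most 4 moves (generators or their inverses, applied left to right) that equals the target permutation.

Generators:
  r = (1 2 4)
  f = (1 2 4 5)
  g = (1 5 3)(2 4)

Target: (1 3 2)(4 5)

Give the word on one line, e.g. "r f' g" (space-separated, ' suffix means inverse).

  after g': (1 3 5)(2 4)
  after f: (1 3)(2 5)
  after f: (1 3 2)(4 5)

g' f f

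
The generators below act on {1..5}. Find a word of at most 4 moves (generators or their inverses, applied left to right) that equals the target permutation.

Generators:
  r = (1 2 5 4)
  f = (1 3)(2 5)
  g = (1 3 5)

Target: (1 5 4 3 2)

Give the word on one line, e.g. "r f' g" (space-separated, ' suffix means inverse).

r' f' r g'

  after r': (1 4 5 2)
  after f': (1 4 2 3)
  after r: (2 3)(4 5)
  after g': (1 5 4 3 2)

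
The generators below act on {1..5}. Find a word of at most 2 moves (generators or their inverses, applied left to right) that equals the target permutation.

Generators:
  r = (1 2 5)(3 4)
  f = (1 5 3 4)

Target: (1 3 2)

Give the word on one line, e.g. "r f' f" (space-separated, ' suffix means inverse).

  after f': (1 4 3 5)
  after r': (1 3 2)

f' r'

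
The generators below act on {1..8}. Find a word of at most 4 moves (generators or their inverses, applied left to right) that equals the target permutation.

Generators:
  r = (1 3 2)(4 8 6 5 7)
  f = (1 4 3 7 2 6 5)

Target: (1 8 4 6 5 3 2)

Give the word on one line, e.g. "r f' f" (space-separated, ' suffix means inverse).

  after f': (1 5 6 2 7 3 4)
  after f': (1 6 7 4 5 2 3)
  after r': (1 8 4 6 5 3 2)

f' f' r'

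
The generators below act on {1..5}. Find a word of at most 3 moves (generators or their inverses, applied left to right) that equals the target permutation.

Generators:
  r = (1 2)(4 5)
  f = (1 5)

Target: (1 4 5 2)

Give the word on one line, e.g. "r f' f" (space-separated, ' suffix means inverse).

  after f': (1 5)
  after r': (1 4 5 2)

f' r'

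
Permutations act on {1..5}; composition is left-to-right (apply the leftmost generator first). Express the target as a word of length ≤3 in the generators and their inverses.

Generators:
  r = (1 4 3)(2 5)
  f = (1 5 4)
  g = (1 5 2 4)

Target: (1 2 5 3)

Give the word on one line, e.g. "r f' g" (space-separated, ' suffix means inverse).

  after f: (1 5 4)
  after r: (1 2 5 3)

f r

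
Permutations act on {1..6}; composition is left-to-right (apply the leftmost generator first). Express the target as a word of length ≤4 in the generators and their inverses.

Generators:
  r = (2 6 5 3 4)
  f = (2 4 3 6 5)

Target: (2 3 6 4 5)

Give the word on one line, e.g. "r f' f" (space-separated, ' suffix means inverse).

  after r: (2 6 5 3 4)
  after r: (2 5 4 6 3)
  after r: (2 3 6 4 5)

r r r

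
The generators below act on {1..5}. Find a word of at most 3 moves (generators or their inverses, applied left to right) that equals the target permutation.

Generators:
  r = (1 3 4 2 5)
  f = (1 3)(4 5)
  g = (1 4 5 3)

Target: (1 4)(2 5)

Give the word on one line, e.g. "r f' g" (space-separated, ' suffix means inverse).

r' f'

  after r': (1 5 2 4 3)
  after f': (1 4)(2 5)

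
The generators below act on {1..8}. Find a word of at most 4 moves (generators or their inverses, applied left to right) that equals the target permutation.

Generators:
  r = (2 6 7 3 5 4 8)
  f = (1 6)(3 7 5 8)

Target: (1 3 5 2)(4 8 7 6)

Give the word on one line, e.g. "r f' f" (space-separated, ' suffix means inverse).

  after r: (2 6 7 3 5 4 8)
  after f': (1 6 3 7 8 2)(4 5)
  after r: (1 7 2)(5 8 6)
  after r: (1 3 5 2)(4 8 7 6)

r f' r r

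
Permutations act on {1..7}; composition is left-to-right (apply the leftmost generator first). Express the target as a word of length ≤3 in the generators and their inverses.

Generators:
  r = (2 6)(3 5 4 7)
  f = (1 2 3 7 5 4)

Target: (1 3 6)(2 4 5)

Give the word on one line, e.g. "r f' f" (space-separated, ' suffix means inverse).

f' r f'

  after f': (1 4 5 7 3 2)
  after r: (1 7 5 3 6 2)
  after f': (1 3 6)(2 4 5)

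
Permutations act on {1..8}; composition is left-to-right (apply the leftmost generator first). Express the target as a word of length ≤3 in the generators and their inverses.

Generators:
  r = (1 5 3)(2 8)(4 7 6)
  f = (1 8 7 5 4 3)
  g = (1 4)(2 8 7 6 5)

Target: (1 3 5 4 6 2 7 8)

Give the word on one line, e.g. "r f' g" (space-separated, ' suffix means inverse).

  after g': (1 4)(2 5 6 7 8)
  after g': (2 6 8 5 7)
  after r': (1 3 5 4 6 2 7 8)

g' g' r'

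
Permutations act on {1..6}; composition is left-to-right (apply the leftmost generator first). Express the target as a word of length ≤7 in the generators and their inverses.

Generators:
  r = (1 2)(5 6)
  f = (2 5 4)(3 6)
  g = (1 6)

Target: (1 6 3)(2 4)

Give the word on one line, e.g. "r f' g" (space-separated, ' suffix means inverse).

f' r g r g'

  after f': (2 4 5)(3 6)
  after r: (1 2 4 6 3 5)
  after g: (1 2 4)(3 5 6)
  after r: (2 4)(3 6)
  after g': (1 6 3)(2 4)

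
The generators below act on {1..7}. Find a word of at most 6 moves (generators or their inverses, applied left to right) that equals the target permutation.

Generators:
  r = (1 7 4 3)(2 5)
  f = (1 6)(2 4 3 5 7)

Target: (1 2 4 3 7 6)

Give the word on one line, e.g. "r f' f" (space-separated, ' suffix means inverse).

r' f f f

  after r': (1 3 4 7)(2 5)
  after f: (1 5 4 2 7 6)
  after f: (1 7)(3 5)
  after f: (1 2 4 3 7 6)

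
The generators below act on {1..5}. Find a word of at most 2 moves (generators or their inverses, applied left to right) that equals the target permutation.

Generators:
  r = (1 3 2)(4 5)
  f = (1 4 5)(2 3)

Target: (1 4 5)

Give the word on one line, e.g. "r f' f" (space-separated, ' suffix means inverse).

  after f': (1 5 4)(2 3)
  after f': (1 4 5)

f' f'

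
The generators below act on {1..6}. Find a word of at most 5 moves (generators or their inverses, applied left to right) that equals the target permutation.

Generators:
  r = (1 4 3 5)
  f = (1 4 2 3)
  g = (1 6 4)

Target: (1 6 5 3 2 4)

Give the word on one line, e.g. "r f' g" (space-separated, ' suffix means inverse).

r g g r' f'

  after r: (1 4 3 5)
  after g: (3 5 6 4)
  after g: (1 6)(3 5 4)
  after r': (1 6 5)
  after f': (1 6 5 3 2 4)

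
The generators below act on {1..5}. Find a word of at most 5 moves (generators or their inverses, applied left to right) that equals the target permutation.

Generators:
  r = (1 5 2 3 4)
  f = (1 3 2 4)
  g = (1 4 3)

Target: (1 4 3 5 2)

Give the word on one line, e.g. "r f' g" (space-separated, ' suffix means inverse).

r' g' r'

  after r': (1 4 3 2 5)
  after g': (2 5 3)
  after r': (1 4 3 5 2)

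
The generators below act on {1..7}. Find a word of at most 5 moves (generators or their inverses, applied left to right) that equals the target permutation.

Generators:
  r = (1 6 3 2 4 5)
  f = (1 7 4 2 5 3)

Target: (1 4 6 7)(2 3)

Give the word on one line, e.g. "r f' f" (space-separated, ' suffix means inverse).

r r r f'

  after r: (1 6 3 2 4 5)
  after r: (1 3 4)(2 5 6)
  after r: (1 2)(3 5)(4 6)
  after f': (1 4 6 7)(2 3)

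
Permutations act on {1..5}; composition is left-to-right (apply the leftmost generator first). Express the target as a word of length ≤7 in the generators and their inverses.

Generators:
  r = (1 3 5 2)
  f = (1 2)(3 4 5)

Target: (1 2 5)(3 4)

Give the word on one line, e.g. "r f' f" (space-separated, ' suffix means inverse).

  after f': (1 2)(3 5 4)
  after f': (3 4 5)
  after r: (1 3 4 2)
  after r: (1 5 2 3 4)
  after r: (1 2 5)(3 4)

f' f' r r r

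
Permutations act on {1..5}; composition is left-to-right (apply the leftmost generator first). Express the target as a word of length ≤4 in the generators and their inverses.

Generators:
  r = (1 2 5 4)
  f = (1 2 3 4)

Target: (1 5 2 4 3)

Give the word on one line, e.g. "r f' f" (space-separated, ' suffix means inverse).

f' r'

  after f': (1 4 3 2)
  after r': (1 5 2 4 3)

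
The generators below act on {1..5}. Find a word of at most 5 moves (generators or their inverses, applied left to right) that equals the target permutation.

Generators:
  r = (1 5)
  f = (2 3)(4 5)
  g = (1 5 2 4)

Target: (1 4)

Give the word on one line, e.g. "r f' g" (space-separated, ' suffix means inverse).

  after f': (2 3)(4 5)
  after r: (1 5 4)(2 3)
  after f': (1 4)

f' r f'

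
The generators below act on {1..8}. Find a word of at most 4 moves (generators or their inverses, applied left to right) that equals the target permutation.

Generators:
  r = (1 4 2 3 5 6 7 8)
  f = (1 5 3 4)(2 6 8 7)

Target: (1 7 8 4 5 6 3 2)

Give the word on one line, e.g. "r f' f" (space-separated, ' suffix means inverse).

r' r' f' r'

  after r': (1 8 7 6 5 3 2 4)
  after r': (1 7 5 2)(3 4 8 6)
  after f': (1 8 2 4 6 5 7)
  after r': (1 7 8 4 5 6 3 2)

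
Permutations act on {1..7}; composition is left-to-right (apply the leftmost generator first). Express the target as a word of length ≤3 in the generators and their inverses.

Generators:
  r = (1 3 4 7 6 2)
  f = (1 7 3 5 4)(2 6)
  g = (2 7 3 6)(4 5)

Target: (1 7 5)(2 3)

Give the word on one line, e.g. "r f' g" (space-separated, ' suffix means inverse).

  after g: (2 7 3 6)(4 5)
  after f: (1 7 5)(2 3)

g f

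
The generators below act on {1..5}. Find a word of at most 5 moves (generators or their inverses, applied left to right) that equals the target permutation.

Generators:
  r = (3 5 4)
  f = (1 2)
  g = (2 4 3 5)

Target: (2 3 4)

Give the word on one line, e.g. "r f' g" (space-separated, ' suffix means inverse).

  after r: (3 5 4)
  after g': (2 5)
  after f: (1 2 5)
  after f: (2 5)
  after g': (2 3 4)

r g' f f g'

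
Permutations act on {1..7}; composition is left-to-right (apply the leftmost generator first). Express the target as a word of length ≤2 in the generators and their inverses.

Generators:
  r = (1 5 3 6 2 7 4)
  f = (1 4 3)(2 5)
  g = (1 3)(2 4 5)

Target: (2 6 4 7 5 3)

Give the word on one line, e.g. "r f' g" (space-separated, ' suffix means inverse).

  after r': (1 4 7 2 6 3 5)
  after f': (2 6 4 7 5 3)

r' f'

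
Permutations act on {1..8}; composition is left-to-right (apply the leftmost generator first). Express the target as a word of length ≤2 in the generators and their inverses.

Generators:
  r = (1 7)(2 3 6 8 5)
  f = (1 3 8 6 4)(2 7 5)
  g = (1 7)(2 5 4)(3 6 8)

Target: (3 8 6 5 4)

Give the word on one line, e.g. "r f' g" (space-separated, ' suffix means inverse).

g r

  after g: (1 7)(2 5 4)(3 6 8)
  after r: (3 8 6 5 4)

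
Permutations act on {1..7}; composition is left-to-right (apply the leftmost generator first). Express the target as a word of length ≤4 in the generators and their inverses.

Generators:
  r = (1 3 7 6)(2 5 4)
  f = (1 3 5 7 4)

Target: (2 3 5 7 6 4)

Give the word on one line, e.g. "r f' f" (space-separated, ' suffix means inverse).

r f'

  after r: (1 3 7 6)(2 5 4)
  after f': (2 3 5 7 6 4)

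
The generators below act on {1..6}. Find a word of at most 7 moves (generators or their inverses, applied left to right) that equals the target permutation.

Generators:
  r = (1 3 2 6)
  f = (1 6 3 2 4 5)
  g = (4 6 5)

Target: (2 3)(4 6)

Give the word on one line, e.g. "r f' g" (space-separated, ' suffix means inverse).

r' g' r' f f

  after r': (1 6 2 3)
  after g': (1 4 5 6 2 3)
  after r': (1 4 5 2)(3 6)
  after f: (1 5 4)(2 6)
  after f: (2 3)(4 6)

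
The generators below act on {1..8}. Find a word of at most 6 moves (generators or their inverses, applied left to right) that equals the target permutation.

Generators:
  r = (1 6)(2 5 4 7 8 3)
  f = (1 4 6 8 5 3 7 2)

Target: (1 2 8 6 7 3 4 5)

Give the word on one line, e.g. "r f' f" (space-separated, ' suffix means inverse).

f' r' f f

  after f': (1 2 7 3 5 8 6 4)
  after r': (1 3 2 4 6 5 7 8)
  after f: (1 7 5 2 6 3)(4 8)
  after f: (1 2 8 6 7 3 4 5)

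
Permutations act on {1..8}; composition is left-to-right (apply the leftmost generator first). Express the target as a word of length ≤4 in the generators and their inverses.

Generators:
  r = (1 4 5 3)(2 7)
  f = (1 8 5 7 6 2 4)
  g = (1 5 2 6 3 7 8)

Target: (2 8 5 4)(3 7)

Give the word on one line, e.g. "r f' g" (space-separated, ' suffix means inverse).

  after g': (1 8 7 3 6 2 5)
  after f': (2 8 5 4)(3 7)

g' f'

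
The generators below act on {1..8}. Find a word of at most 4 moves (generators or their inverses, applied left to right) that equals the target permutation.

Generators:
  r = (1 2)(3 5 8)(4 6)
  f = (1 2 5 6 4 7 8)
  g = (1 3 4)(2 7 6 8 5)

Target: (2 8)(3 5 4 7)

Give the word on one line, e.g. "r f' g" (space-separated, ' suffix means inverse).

f r

  after f: (1 2 5 6 4 7 8)
  after r: (2 8)(3 5 4 7)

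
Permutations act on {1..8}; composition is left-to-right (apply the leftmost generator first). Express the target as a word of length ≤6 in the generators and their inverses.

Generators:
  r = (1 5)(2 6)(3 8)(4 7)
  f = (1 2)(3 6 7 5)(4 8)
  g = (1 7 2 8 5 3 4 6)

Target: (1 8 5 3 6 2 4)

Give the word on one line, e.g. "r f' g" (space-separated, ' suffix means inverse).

  after f': (1 2)(3 5 7 6)(4 8)
  after r: (1 6 8 7 2 5 4 3)
  after f': (1 3 2 7)(4 5 8 6)
  after f': (1 5 4 7 2 6 8 3)
  after g': (1 8 5 3 6 2 4)

f' r f' f' g'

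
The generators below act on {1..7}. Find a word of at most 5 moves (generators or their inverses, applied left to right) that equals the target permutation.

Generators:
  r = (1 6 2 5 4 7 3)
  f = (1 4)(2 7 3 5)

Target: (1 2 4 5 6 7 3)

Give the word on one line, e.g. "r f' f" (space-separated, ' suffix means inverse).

  after r': (1 3 7 4 5 2 6)
  after r': (1 7 5 6 3 4 2)
  after f': (1 2 4 5 6 7 3)

r' r' f'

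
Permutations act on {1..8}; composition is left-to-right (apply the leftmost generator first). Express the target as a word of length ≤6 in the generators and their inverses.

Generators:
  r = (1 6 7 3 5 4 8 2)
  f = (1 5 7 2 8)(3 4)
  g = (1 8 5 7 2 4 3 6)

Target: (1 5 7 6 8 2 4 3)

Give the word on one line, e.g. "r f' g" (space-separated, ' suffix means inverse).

  after r: (1 6 7 3 5 4 8 2)
  after f': (1 6 5 3)(2 8 7 4)
  after g': (1 3 6 8 5 4 7 2)
  after f': (1 4 5 3 6 2 8)
  after r': (1 5 7 6 8 2 4 3)

r f' g' f' r'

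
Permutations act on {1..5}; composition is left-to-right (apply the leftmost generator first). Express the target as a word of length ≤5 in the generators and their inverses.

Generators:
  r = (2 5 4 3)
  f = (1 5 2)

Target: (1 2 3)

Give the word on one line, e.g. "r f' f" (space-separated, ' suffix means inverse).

  after r: (2 5 4 3)
  after f: (1 5 4 3)
  after r': (1 2 3)

r f r'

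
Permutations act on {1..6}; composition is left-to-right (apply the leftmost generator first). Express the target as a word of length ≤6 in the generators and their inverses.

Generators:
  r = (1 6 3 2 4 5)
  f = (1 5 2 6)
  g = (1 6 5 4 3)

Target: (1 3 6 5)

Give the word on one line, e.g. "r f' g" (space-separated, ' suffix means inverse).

g r' f' r

  after g: (1 6 5 4 3)
  after r': (2 3 5)(4 6)
  after f': (1 6 4 2 3)
  after r: (1 3 6 5)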